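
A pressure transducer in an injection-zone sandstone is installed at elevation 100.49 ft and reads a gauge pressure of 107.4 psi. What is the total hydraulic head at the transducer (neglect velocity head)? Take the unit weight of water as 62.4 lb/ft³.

ψ = 144·P/γ = 144 × 107.4 / 62.4 = 247.85 ft.
h = z + ψ = 100.49 + 247.85 = 348.34 ft.

h ≈ 348.34 ft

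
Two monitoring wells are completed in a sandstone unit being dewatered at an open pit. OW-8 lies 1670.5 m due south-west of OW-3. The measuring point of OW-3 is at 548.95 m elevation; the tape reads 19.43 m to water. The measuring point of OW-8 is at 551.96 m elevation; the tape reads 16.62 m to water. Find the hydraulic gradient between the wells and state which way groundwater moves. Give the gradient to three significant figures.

Total head at OW-3: h = 548.95 − 19.43 = 529.52 m.
Total head at OW-8: h = 551.96 − 16.62 = 535.34 m.
Head difference: h(OW-3) − h(OW-8) = 529.52 − 535.34 = -5.82 m.
Hydraulic gradient: i = |Δh| / L = 5.82 / 1670.5 = 0.00348.
Flow is from higher to lower head: from OW-8 toward OW-3, i.e. toward the north-east.

i ≈ 0.00348; groundwater flows toward the north-east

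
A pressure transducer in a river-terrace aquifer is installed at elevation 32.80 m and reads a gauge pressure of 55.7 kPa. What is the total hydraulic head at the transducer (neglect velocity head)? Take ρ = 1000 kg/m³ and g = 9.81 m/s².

ψ = P/(ρg) = 55.7×1000 / (1000 × 9.81) = 5.68 m.
h = z + ψ = 32.80 + 5.68 = 38.48 m.

h ≈ 38.48 m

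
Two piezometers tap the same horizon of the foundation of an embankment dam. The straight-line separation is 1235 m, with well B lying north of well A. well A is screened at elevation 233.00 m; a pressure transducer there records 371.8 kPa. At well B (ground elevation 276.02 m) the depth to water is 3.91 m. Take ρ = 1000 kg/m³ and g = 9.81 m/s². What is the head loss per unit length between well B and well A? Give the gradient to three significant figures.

i ≈ 0.000980 m/m

Pressure head at well A: ψ = P/(ρg) = 371.8×1000 / (1000 × 9.81) = 37.90 m.
Total head at well A: h = z + ψ = 233.00 + 37.90 = 270.90 m.
Total head at well B: h = 276.02 − 3.91 = 272.11 m.
Head difference: h(well A) − h(well B) = 270.90 − 272.11 = -1.21 m.
Hydraulic gradient: i = |Δh| / L = 1.21 / 1235 = 0.000980.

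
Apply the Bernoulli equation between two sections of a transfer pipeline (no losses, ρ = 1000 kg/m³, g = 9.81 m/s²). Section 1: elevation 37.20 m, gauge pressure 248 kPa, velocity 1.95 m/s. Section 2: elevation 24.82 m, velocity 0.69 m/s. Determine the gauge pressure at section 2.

P₂ ≈ 371 kPa

Pressure head at 1: ψ₁ = P₁/(ρg) = 248×1000 / (1000 × 9.81) = 25.28 m.
Velocity heads: v₁²/2g = 1.95²/19.62 = 0.194 m; v₂²/2g = 0.69²/19.62 = 0.024 m.
Total head H = z₁ + ψ₁ + v₁²/2g = 37.20 + 25.28 + 0.194 = 62.67 m.
ψ₂ = H − z₂ − v₂²/2g = 62.67 − 24.82 − 0.024 = 37.83 m.
P₂ = ρgψ₂ = 1000 × 9.81 × 37.83 ≈ 371 kPa.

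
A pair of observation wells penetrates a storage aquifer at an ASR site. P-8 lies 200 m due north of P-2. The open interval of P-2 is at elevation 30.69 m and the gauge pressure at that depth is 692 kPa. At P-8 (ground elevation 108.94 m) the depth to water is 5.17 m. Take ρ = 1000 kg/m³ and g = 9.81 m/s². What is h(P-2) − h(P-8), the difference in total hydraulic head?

Δh ≈ -2.54 m

Pressure head at P-2: ψ = P/(ρg) = 692×1000 / (1000 × 9.81) = 70.54 m.
Total head at P-2: h = z + ψ = 30.69 + 70.54 = 101.23 m.
Total head at P-8: h = 108.94 − 5.17 = 103.77 m.
Head difference: h(P-2) − h(P-8) = 101.23 − 103.77 = -2.54 m.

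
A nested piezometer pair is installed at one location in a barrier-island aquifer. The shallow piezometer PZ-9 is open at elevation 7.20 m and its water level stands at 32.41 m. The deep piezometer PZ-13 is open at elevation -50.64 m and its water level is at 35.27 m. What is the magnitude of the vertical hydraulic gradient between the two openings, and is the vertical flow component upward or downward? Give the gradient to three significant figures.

Total head at PZ-9: h = 32.41 m (water level in the standpipe).
Total head at PZ-13: h = 35.27 m.
Δh = h(PZ-9) − h(PZ-13) = 32.41 − 35.27 = -2.86 m.
Vertical separation Δz = 7.20 − (-50.64) = 57.84 m.
|i_v| = |Δh| / Δz = 2.86 / 57.84 = 0.0494.
Head is higher in the deep piezometer, so vertical flow is upward (discharge condition).

|i_v| ≈ 0.0494; vertical flow is upward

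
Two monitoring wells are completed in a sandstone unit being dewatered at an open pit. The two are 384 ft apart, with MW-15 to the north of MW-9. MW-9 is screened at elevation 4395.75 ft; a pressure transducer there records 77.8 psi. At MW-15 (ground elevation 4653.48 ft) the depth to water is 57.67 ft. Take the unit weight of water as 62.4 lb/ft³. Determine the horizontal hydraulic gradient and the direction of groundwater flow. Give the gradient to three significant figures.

i ≈ 0.0534; groundwater flows toward the south

Pressure head at MW-9: ψ = 144·P/γ = 144 × 77.8 / 62.4 = 179.54 ft.
Total head at MW-9: h = z + ψ = 4395.75 + 179.54 = 4575.29 ft.
Total head at MW-15: h = 4653.48 − 57.67 = 4595.81 ft.
Head difference: h(MW-9) − h(MW-15) = 4575.29 − 4595.81 = -20.52 ft.
Hydraulic gradient: i = |Δh| / L = 20.52 / 384 = 0.0534.
Flow is from higher to lower head: from MW-15 toward MW-9, i.e. toward the south.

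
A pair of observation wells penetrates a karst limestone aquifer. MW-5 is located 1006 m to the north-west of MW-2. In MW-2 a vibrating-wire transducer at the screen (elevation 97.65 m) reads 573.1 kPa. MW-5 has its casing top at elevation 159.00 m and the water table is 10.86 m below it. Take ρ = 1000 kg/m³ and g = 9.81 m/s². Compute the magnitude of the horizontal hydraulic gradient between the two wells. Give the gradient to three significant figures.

i ≈ 0.00788

Pressure head at MW-2: ψ = P/(ρg) = 573.1×1000 / (1000 × 9.81) = 58.42 m.
Total head at MW-2: h = z + ψ = 97.65 + 58.42 = 156.07 m.
Total head at MW-5: h = 159.00 − 10.86 = 148.14 m.
Head difference: h(MW-2) − h(MW-5) = 156.07 − 148.14 = 7.93 m.
Hydraulic gradient: i = |Δh| / L = 7.93 / 1006 = 0.00788.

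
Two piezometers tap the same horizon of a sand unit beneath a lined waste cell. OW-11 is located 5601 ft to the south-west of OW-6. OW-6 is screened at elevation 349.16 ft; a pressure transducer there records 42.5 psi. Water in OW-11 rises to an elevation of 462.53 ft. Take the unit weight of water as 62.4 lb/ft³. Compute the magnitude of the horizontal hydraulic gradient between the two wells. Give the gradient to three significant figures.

i ≈ 0.00273

Pressure head at OW-6: ψ = 144·P/γ = 144 × 42.5 / 62.4 = 98.08 ft.
Total head at OW-6: h = z + ψ = 349.16 + 98.08 = 447.24 ft.
Total head at OW-11: h = 462.53 ft (water level in the piezometer is the total head).
Head difference: h(OW-6) − h(OW-11) = 447.24 − 462.53 = -15.29 ft.
Hydraulic gradient: i = |Δh| / L = 15.29 / 5601 = 0.00273.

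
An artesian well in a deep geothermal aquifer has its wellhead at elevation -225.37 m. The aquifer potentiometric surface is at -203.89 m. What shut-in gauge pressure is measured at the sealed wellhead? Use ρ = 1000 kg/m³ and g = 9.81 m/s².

Head above the cap: Δh = -203.89 − (-225.37) = 21.48 m.
P = ρgΔh = 1000 × 9.81 × 21.48 = 210719 Pa ≈ 211 kPa.

P ≈ 211 kPa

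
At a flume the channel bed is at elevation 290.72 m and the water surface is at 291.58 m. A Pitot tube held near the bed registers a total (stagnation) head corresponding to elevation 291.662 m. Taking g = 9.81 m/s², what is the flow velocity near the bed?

v ≈ 1.27 m/s

Near the bed, under hydrostatic conditions, the piezometric head (z + ψ) equals the free-surface elevation, 291.58 m.
Velocity head = total − piezometric = 291.662 − 291.58 = 0.082 m.
v = √(2g·h_v) = √(2 × 9.81 × 0.082) = 1.27 m/s.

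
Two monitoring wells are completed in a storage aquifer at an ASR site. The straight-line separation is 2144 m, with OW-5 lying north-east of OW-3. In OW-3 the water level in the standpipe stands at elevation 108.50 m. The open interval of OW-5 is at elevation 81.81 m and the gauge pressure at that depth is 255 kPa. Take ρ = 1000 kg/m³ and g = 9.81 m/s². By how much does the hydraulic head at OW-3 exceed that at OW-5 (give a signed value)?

Δh ≈ 0.70 m

Total head at OW-3: h = 108.50 m (water level in the piezometer is the total head).
Pressure head at OW-5: ψ = P/(ρg) = 255×1000 / (1000 × 9.81) = 25.99 m.
Total head at OW-5: h = z + ψ = 81.81 + 25.99 = 107.80 m.
Head difference: h(OW-3) − h(OW-5) = 108.50 − 107.80 = 0.70 m.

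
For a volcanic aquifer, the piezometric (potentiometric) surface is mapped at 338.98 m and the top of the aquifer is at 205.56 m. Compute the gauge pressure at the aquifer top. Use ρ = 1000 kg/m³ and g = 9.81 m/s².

P ≈ 1310 kPa

Pressure head at the aquifer top: ψ = h − z = 338.98 − 205.56 = 133.42 m.
P = ρgψ = 1000 × 9.81 × 133.42 = 1308850 Pa ≈ 1310 kPa.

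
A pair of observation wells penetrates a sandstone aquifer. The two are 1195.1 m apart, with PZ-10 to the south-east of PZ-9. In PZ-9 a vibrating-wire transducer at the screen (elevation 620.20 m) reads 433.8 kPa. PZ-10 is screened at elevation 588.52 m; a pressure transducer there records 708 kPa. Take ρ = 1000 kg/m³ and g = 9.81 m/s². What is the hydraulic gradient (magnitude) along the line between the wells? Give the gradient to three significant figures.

Pressure head at PZ-9: ψ = P/(ρg) = 433.8×1000 / (1000 × 9.81) = 44.22 m.
Total head at PZ-9: h = z + ψ = 620.20 + 44.22 = 664.42 m.
Pressure head at PZ-10: ψ = P/(ρg) = 708×1000 / (1000 × 9.81) = 72.17 m.
Total head at PZ-10: h = z + ψ = 588.52 + 72.17 = 660.69 m.
Head difference: h(PZ-9) − h(PZ-10) = 664.42 − 660.69 = 3.73 m.
Hydraulic gradient: i = |Δh| / L = 3.73 / 1195.1 = 0.00312.

i ≈ 0.00312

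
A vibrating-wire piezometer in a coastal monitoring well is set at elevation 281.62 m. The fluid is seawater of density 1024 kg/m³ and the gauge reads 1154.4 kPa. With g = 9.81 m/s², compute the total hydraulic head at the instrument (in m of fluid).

ψ = P/(ρg) = 1154.4×1000 / (1024 × 9.81) = 114.92 m.
h = z + ψ = 281.62 + 114.92 = 396.54 m.

h ≈ 396.54 m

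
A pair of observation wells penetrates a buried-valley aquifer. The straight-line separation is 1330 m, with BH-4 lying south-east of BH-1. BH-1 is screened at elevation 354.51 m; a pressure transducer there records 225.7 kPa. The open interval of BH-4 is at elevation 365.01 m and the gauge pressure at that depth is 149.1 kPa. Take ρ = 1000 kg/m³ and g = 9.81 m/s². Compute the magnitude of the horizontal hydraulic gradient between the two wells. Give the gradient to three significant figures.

i ≈ 0.00202

Pressure head at BH-1: ψ = P/(ρg) = 225.7×1000 / (1000 × 9.81) = 23.01 m.
Total head at BH-1: h = z + ψ = 354.51 + 23.01 = 377.52 m.
Pressure head at BH-4: ψ = P/(ρg) = 149.1×1000 / (1000 × 9.81) = 15.20 m.
Total head at BH-4: h = z + ψ = 365.01 + 15.20 = 380.21 m.
Head difference: h(BH-1) − h(BH-4) = 377.52 − 380.21 = -2.69 m.
Hydraulic gradient: i = |Δh| / L = 2.69 / 1330 = 0.00202.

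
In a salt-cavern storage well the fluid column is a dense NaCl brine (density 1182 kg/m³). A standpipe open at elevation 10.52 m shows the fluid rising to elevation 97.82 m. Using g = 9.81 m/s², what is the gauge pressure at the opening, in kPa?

P ≈ 1010 kPa

Pressure head ψ = h − z = 97.82 − 10.52 = 87.30 m.
P = ρgψ = 1182 × 9.81 × 87.30 = 1012280 Pa ≈ 1010 kPa.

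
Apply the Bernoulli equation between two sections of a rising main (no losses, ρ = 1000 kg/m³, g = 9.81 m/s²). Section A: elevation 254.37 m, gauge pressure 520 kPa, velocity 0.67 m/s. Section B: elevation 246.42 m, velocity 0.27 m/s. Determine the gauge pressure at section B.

P₂ ≈ 598 kPa

Pressure head at A: ψ₁ = P₁/(ρg) = 520×1000 / (1000 × 9.81) = 53.01 m.
Velocity heads: v₁²/2g = 0.67²/19.62 = 0.023 m; v₂²/2g = 0.27²/19.62 = 0.004 m.
Total head H = z₁ + ψ₁ + v₁²/2g = 254.37 + 53.01 + 0.023 = 307.40 m.
ψ₂ = H − z₂ − v₂²/2g = 307.40 − 246.42 − 0.004 = 60.98 m.
P₂ = ρgψ₂ = 1000 × 9.81 × 60.98 ≈ 598 kPa.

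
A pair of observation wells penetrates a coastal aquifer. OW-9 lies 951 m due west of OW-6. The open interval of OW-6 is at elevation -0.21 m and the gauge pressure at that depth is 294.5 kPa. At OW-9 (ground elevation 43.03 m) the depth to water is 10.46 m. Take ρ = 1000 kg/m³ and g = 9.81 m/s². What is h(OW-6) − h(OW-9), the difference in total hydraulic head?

Pressure head at OW-6: ψ = P/(ρg) = 294.5×1000 / (1000 × 9.81) = 30.02 m.
Total head at OW-6: h = z + ψ = -0.21 + 30.02 = 29.81 m.
Total head at OW-9: h = 43.03 − 10.46 = 32.57 m.
Head difference: h(OW-6) − h(OW-9) = 29.81 − 32.57 = -2.76 m.

Δh ≈ -2.76 m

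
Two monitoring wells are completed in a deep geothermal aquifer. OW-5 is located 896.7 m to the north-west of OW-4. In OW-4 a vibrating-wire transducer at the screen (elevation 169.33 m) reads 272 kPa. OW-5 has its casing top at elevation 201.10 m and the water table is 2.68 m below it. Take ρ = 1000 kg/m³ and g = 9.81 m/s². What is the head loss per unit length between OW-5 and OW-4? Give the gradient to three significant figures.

i ≈ 0.00152 m/m

Pressure head at OW-4: ψ = P/(ρg) = 272×1000 / (1000 × 9.81) = 27.73 m.
Total head at OW-4: h = z + ψ = 169.33 + 27.73 = 197.06 m.
Total head at OW-5: h = 201.10 − 2.68 = 198.42 m.
Head difference: h(OW-4) − h(OW-5) = 197.06 − 198.42 = -1.36 m.
Hydraulic gradient: i = |Δh| / L = 1.36 / 896.7 = 0.00152.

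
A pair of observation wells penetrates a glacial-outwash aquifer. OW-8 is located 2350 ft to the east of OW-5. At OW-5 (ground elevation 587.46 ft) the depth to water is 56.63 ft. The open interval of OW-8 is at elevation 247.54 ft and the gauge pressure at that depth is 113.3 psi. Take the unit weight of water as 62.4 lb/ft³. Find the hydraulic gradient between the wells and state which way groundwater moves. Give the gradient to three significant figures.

Total head at OW-5: h = 587.46 − 56.63 = 530.83 ft.
Pressure head at OW-8: ψ = 144·P/γ = 144 × 113.3 / 62.4 = 261.46 ft.
Total head at OW-8: h = z + ψ = 247.54 + 261.46 = 509.00 ft.
Head difference: h(OW-5) − h(OW-8) = 530.83 − 509.00 = 21.83 ft.
Hydraulic gradient: i = |Δh| / L = 21.83 / 2350 = 0.00929.
Flow is from higher to lower head: from OW-5 toward OW-8, i.e. toward the east.

i ≈ 0.00929; groundwater flows toward the east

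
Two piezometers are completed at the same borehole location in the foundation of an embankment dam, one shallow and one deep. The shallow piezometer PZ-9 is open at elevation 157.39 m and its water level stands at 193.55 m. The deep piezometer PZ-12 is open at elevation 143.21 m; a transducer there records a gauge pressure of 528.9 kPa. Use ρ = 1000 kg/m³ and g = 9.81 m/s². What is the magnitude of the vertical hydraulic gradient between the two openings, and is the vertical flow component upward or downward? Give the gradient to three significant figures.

|i_v| ≈ 0.252; vertical flow is upward

Total head at PZ-9: h = 193.55 m (water level in the standpipe).
Pressure head at PZ-12: ψ = P/(ρg) = 528.9×1000 / (1000 × 9.81) = 53.91 m.
Total head at PZ-12: h = z + ψ = 143.21 + 53.91 = 197.12 m.
Δh = h(PZ-9) − h(PZ-12) = 193.55 − 197.12 = -3.57 m.
Vertical separation Δz = 157.39 − 143.21 = 14.18 m.
|i_v| = |Δh| / Δz = 3.57 / 14.18 = 0.252.
Head is higher in the deep piezometer, so vertical flow is upward (discharge condition).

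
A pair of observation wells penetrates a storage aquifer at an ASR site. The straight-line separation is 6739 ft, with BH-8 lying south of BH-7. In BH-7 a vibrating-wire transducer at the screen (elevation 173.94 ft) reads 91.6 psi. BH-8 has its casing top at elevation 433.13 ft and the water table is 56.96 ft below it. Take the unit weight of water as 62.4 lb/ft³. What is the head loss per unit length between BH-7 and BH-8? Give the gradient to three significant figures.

i ≈ 0.00136 ft/ft

Pressure head at BH-7: ψ = 144·P/γ = 144 × 91.6 / 62.4 = 211.38 ft.
Total head at BH-7: h = z + ψ = 173.94 + 211.38 = 385.32 ft.
Total head at BH-8: h = 433.13 − 56.96 = 376.17 ft.
Head difference: h(BH-7) − h(BH-8) = 385.32 − 376.17 = 9.15 ft.
Hydraulic gradient: i = |Δh| / L = 9.15 / 6739 = 0.00136.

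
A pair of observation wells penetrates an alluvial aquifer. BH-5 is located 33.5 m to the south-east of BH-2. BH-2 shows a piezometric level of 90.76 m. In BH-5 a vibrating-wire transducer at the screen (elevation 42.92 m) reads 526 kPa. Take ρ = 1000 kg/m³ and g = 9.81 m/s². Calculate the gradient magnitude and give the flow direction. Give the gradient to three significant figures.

i ≈ 0.173; groundwater flows toward the north-west

Total head at BH-2: h = 90.76 m (water level in the piezometer is the total head).
Pressure head at BH-5: ψ = P/(ρg) = 526×1000 / (1000 × 9.81) = 53.62 m.
Total head at BH-5: h = z + ψ = 42.92 + 53.62 = 96.54 m.
Head difference: h(BH-2) − h(BH-5) = 90.76 − 96.54 = -5.78 m.
Hydraulic gradient: i = |Δh| / L = 5.78 / 33.5 = 0.173.
Flow is from higher to lower head: from BH-5 toward BH-2, i.e. toward the north-west.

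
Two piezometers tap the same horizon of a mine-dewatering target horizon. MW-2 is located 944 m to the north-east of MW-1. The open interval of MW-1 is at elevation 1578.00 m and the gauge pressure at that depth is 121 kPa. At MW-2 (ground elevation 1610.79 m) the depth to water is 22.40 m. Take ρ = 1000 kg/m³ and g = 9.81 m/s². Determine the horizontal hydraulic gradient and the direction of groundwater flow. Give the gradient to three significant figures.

i ≈ 0.00206; groundwater flows toward the north-east

Pressure head at MW-1: ψ = P/(ρg) = 121×1000 / (1000 × 9.81) = 12.33 m.
Total head at MW-1: h = z + ψ = 1578.00 + 12.33 = 1590.33 m.
Total head at MW-2: h = 1610.79 − 22.40 = 1588.39 m.
Head difference: h(MW-1) − h(MW-2) = 1590.33 − 1588.39 = 1.94 m.
Hydraulic gradient: i = |Δh| / L = 1.94 / 944 = 0.00206.
Flow is from higher to lower head: from MW-1 toward MW-2, i.e. toward the north-east.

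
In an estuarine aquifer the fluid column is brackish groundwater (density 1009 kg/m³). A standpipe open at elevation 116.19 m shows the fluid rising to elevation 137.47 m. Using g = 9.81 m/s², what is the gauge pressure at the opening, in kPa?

Pressure head ψ = h − z = 137.47 − 116.19 = 21.28 m.
P = ρgψ = 1009 × 9.81 × 21.28 = 210636 Pa ≈ 211 kPa.

P ≈ 211 kPa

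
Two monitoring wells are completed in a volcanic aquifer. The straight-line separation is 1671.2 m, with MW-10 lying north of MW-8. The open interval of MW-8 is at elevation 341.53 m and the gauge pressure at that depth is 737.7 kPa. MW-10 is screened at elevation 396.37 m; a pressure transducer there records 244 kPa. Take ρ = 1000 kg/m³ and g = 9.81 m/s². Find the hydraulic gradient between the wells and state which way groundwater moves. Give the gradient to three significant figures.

Pressure head at MW-8: ψ = P/(ρg) = 737.7×1000 / (1000 × 9.81) = 75.20 m.
Total head at MW-8: h = z + ψ = 341.53 + 75.20 = 416.73 m.
Pressure head at MW-10: ψ = P/(ρg) = 244×1000 / (1000 × 9.81) = 24.87 m.
Total head at MW-10: h = z + ψ = 396.37 + 24.87 = 421.24 m.
Head difference: h(MW-8) − h(MW-10) = 416.73 − 421.24 = -4.51 m.
Hydraulic gradient: i = |Δh| / L = 4.51 / 1671.2 = 0.00270.
Flow is from higher to lower head: from MW-10 toward MW-8, i.e. toward the south.

i ≈ 0.00270; groundwater flows toward the south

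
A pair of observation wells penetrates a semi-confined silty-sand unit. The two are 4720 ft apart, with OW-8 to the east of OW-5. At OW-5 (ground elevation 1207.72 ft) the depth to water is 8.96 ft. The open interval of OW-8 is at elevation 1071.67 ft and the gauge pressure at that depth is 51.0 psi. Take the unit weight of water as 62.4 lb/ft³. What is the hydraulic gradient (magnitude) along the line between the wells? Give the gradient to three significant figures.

Total head at OW-5: h = 1207.72 − 8.96 = 1198.76 ft.
Pressure head at OW-8: ψ = 144·P/γ = 144 × 51.0 / 62.4 = 117.69 ft.
Total head at OW-8: h = z + ψ = 1071.67 + 117.69 = 1189.36 ft.
Head difference: h(OW-5) − h(OW-8) = 1198.76 − 1189.36 = 9.40 ft.
Hydraulic gradient: i = |Δh| / L = 9.40 / 4720 = 0.00199.

i ≈ 0.00199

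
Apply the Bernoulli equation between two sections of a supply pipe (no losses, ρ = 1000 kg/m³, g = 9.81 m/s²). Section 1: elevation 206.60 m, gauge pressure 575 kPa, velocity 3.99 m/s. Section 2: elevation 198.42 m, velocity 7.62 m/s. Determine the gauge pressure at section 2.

Pressure head at 1: ψ₁ = P₁/(ρg) = 575×1000 / (1000 × 9.81) = 58.61 m.
Velocity heads: v₁²/2g = 3.99²/19.62 = 0.811 m; v₂²/2g = 7.62²/19.62 = 2.959 m.
Total head H = z₁ + ψ₁ + v₁²/2g = 206.60 + 58.61 + 0.811 = 266.02 m.
ψ₂ = H − z₂ − v₂²/2g = 266.02 − 198.42 − 2.959 = 64.64 m.
P₂ = ρgψ₂ = 1000 × 9.81 × 64.64 ≈ 634 kPa.

P₂ ≈ 634 kPa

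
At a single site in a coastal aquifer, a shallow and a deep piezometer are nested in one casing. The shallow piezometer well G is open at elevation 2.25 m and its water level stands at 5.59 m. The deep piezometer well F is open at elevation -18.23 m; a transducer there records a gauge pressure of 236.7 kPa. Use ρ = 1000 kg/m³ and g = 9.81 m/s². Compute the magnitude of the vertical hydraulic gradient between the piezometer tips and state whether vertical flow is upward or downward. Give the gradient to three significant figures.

|i_v| ≈ 0.0151; vertical flow is upward

Total head at well G: h = 5.59 m (water level in the standpipe).
Pressure head at well F: ψ = P/(ρg) = 236.7×1000 / (1000 × 9.81) = 24.13 m.
Total head at well F: h = z + ψ = -18.23 + 24.13 = 5.90 m.
Δh = h(well G) − h(well F) = 5.59 − 5.90 = -0.31 m.
Vertical separation Δz = 2.25 − (-18.23) = 20.48 m.
|i_v| = |Δh| / Δz = 0.31 / 20.48 = 0.0151.
Head is higher in the deep piezometer, so vertical flow is upward (discharge condition).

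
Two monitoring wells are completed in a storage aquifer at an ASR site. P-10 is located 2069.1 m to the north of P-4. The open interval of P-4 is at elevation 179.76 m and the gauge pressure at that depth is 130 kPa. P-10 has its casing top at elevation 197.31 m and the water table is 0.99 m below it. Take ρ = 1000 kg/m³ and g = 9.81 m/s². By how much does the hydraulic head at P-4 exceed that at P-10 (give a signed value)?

Δh ≈ -3.31 m

Pressure head at P-4: ψ = P/(ρg) = 130×1000 / (1000 × 9.81) = 13.25 m.
Total head at P-4: h = z + ψ = 179.76 + 13.25 = 193.01 m.
Total head at P-10: h = 197.31 − 0.99 = 196.32 m.
Head difference: h(P-4) − h(P-10) = 193.01 − 196.32 = -3.31 m.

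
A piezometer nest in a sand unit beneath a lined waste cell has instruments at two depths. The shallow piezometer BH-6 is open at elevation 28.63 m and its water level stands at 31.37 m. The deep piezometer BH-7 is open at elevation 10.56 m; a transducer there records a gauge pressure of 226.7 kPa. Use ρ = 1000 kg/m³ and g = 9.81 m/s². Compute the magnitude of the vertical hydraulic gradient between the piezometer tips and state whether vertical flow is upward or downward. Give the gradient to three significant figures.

|i_v| ≈ 0.127; vertical flow is upward

Total head at BH-6: h = 31.37 m (water level in the standpipe).
Pressure head at BH-7: ψ = P/(ρg) = 226.7×1000 / (1000 × 9.81) = 23.11 m.
Total head at BH-7: h = z + ψ = 10.56 + 23.11 = 33.67 m.
Δh = h(BH-6) − h(BH-7) = 31.37 − 33.67 = -2.30 m.
Vertical separation Δz = 28.63 − 10.56 = 18.07 m.
|i_v| = |Δh| / Δz = 2.30 / 18.07 = 0.127.
Head is higher in the deep piezometer, so vertical flow is upward (discharge condition).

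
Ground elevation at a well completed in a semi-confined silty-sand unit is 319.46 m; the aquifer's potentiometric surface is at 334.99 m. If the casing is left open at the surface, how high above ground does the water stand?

≈ 15.53 m above ground

Water rises to the potentiometric surface, so the rise above ground = 334.99 − 319.46 = 15.53 m.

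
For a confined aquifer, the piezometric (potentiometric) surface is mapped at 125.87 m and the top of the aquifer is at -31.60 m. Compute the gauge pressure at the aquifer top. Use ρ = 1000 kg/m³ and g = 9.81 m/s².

P ≈ 1540 kPa

Pressure head at the aquifer top: ψ = h − z = 125.87 − (-31.60) = 157.47 m.
P = ρgψ = 1000 × 9.81 × 157.47 = 1544781 Pa ≈ 1540 kPa.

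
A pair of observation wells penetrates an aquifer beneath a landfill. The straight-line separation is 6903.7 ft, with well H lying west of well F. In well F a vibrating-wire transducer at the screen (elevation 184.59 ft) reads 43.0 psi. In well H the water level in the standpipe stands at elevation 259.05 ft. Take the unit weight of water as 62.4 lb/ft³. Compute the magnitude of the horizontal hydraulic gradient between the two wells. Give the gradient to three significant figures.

i ≈ 0.00359

Pressure head at well F: ψ = 144·P/γ = 144 × 43.0 / 62.4 = 99.23 ft.
Total head at well F: h = z + ψ = 184.59 + 99.23 = 283.82 ft.
Total head at well H: h = 259.05 ft (water level in the piezometer is the total head).
Head difference: h(well F) − h(well H) = 283.82 − 259.05 = 24.77 ft.
Hydraulic gradient: i = |Δh| / L = 24.77 / 6903.7 = 0.00359.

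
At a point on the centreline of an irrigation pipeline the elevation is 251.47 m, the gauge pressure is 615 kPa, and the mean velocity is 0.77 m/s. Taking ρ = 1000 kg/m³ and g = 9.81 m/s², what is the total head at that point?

h ≈ 314.19 m

Pressure head ψ = P/(ρg) = 615×1000 / (1000 × 9.81) = 62.69 m.
Velocity head = v²/(2g) = 0.77² / (2 × 9.81) = 0.030 m.
h = z + ψ + v²/(2g) = 251.47 + 62.69 + 0.030 = 314.19 m.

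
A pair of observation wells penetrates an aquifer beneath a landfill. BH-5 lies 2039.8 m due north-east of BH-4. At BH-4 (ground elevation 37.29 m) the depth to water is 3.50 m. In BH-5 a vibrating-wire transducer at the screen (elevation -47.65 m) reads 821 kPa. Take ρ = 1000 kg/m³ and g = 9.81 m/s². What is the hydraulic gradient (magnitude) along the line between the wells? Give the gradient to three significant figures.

Total head at BH-4: h = 37.29 − 3.50 = 33.79 m.
Pressure head at BH-5: ψ = P/(ρg) = 821×1000 / (1000 × 9.81) = 83.69 m.
Total head at BH-5: h = z + ψ = -47.65 + 83.69 = 36.04 m.
Head difference: h(BH-4) − h(BH-5) = 33.79 − 36.04 = -2.25 m.
Hydraulic gradient: i = |Δh| / L = 2.25 / 2039.8 = 0.00110.

i ≈ 0.00110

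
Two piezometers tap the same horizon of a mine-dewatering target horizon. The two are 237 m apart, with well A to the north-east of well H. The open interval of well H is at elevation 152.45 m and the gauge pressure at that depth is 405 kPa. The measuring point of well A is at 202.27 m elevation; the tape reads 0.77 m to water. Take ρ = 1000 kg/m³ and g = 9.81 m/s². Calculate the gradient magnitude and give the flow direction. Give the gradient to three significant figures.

Pressure head at well H: ψ = P/(ρg) = 405×1000 / (1000 × 9.81) = 41.28 m.
Total head at well H: h = z + ψ = 152.45 + 41.28 = 193.73 m.
Total head at well A: h = 202.27 − 0.77 = 201.50 m.
Head difference: h(well H) − h(well A) = 193.73 − 201.50 = -7.77 m.
Hydraulic gradient: i = |Δh| / L = 7.77 / 237 = 0.0328.
Flow is from higher to lower head: from well A toward well H, i.e. toward the south-west.

i ≈ 0.0328; groundwater flows toward the south-west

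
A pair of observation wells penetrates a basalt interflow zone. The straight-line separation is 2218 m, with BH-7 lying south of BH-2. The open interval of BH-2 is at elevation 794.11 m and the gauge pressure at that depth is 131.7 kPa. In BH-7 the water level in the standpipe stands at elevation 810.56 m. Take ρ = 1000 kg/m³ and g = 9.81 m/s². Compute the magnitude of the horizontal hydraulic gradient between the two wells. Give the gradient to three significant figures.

Pressure head at BH-2: ψ = P/(ρg) = 131.7×1000 / (1000 × 9.81) = 13.43 m.
Total head at BH-2: h = z + ψ = 794.11 + 13.43 = 807.54 m.
Total head at BH-7: h = 810.56 m (water level in the piezometer is the total head).
Head difference: h(BH-2) − h(BH-7) = 807.54 − 810.56 = -3.02 m.
Hydraulic gradient: i = |Δh| / L = 3.02 / 2218 = 0.00136.

i ≈ 0.00136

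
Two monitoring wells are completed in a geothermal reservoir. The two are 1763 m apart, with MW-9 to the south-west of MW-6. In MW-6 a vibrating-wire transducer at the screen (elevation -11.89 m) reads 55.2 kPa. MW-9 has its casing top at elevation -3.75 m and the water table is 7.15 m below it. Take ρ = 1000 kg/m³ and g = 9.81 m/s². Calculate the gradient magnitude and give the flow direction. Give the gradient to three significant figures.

i ≈ 0.00263; groundwater flows toward the south-west

Pressure head at MW-6: ψ = P/(ρg) = 55.2×1000 / (1000 × 9.81) = 5.63 m.
Total head at MW-6: h = z + ψ = -11.89 + 5.63 = -6.26 m.
Total head at MW-9: h = -3.75 − 7.15 = -10.90 m.
Head difference: h(MW-6) − h(MW-9) = -6.26 − (-10.90) = 4.64 m.
Hydraulic gradient: i = |Δh| / L = 4.64 / 1763 = 0.00263.
Flow is from higher to lower head: from MW-6 toward MW-9, i.e. toward the south-west.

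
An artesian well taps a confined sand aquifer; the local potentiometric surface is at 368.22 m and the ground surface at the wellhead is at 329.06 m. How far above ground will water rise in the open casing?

≈ 39.16 m above ground

Water rises to the potentiometric surface, so the rise above ground = 368.22 − 329.06 = 39.16 m.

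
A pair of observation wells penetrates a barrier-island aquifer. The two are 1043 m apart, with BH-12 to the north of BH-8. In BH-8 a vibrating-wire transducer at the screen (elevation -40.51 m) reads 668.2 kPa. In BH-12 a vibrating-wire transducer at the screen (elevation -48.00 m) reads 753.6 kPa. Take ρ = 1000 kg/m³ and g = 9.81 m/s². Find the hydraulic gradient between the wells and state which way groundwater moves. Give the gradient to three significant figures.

i ≈ 0.00117; groundwater flows toward the south

Pressure head at BH-8: ψ = P/(ρg) = 668.2×1000 / (1000 × 9.81) = 68.11 m.
Total head at BH-8: h = z + ψ = -40.51 + 68.11 = 27.60 m.
Pressure head at BH-12: ψ = P/(ρg) = 753.6×1000 / (1000 × 9.81) = 76.82 m.
Total head at BH-12: h = z + ψ = -48.00 + 76.82 = 28.82 m.
Head difference: h(BH-8) − h(BH-12) = 27.60 − 28.82 = -1.22 m.
Hydraulic gradient: i = |Δh| / L = 1.22 / 1043 = 0.00117.
Flow is from higher to lower head: from BH-12 toward BH-8, i.e. toward the south.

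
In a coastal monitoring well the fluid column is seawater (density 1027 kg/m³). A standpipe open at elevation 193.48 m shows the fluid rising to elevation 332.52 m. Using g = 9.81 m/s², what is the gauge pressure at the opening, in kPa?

Pressure head ψ = h − z = 332.52 − 193.48 = 139.04 m.
P = ρgψ = 1027 × 9.81 × 139.04 = 1400810 Pa ≈ 1400 kPa.

P ≈ 1400 kPa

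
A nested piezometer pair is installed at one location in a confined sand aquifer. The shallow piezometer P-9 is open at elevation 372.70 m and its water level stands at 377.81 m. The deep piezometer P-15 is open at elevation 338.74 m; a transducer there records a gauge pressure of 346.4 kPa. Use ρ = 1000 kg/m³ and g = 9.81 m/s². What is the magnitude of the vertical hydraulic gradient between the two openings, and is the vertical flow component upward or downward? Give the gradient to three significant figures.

Total head at P-9: h = 377.81 m (water level in the standpipe).
Pressure head at P-15: ψ = P/(ρg) = 346.4×1000 / (1000 × 9.81) = 35.31 m.
Total head at P-15: h = z + ψ = 338.74 + 35.31 = 374.05 m.
Δh = h(P-9) − h(P-15) = 377.81 − 374.05 = 3.76 m.
Vertical separation Δz = 372.70 − 338.74 = 33.96 m.
|i_v| = |Δh| / Δz = 3.76 / 33.96 = 0.111.
Head is higher in the shallow piezometer, so vertical flow is downward (recharge condition).

|i_v| ≈ 0.111; vertical flow is downward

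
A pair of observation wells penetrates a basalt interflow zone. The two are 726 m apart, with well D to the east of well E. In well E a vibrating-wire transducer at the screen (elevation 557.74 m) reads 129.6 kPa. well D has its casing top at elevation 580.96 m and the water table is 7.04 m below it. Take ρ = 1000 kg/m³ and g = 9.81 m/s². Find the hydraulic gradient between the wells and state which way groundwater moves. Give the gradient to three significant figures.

Pressure head at well E: ψ = P/(ρg) = 129.6×1000 / (1000 × 9.81) = 13.21 m.
Total head at well E: h = z + ψ = 557.74 + 13.21 = 570.95 m.
Total head at well D: h = 580.96 − 7.04 = 573.92 m.
Head difference: h(well E) − h(well D) = 570.95 − 573.92 = -2.97 m.
Hydraulic gradient: i = |Δh| / L = 2.97 / 726 = 0.00409.
Flow is from higher to lower head: from well D toward well E, i.e. toward the west.

i ≈ 0.00409; groundwater flows toward the west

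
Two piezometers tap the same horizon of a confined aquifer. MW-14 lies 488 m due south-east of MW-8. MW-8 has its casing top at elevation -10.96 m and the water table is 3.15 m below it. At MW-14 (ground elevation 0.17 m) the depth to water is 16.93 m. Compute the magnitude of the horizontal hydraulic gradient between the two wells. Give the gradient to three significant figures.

Total head at MW-8: h = -10.96 − 3.15 = -14.11 m.
Total head at MW-14: h = 0.17 − 16.93 = -16.76 m.
Head difference: h(MW-8) − h(MW-14) = -14.11 − (-16.76) = 2.65 m.
Hydraulic gradient: i = |Δh| / L = 2.65 / 488 = 0.00543.

i ≈ 0.00543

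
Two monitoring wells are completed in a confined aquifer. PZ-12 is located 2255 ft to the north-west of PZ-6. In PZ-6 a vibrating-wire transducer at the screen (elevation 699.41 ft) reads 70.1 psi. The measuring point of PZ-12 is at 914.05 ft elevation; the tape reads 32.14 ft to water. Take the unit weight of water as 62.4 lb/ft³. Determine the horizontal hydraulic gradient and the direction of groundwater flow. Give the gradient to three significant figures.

i ≈ 0.00919; groundwater flows toward the south-east

Pressure head at PZ-6: ψ = 144·P/γ = 144 × 70.1 / 62.4 = 161.77 ft.
Total head at PZ-6: h = z + ψ = 699.41 + 161.77 = 861.18 ft.
Total head at PZ-12: h = 914.05 − 32.14 = 881.91 ft.
Head difference: h(PZ-6) − h(PZ-12) = 861.18 − 881.91 = -20.73 ft.
Hydraulic gradient: i = |Δh| / L = 20.73 / 2255 = 0.00919.
Flow is from higher to lower head: from PZ-12 toward PZ-6, i.e. toward the south-east.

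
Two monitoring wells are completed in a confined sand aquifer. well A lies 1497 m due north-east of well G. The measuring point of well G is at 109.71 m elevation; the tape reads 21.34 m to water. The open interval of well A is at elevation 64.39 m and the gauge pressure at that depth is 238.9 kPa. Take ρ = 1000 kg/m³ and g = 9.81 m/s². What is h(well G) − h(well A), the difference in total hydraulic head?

Total head at well G: h = 109.71 − 21.34 = 88.37 m.
Pressure head at well A: ψ = P/(ρg) = 238.9×1000 / (1000 × 9.81) = 24.35 m.
Total head at well A: h = z + ψ = 64.39 + 24.35 = 88.74 m.
Head difference: h(well G) − h(well A) = 88.37 − 88.74 = -0.37 m.

Δh ≈ -0.37 m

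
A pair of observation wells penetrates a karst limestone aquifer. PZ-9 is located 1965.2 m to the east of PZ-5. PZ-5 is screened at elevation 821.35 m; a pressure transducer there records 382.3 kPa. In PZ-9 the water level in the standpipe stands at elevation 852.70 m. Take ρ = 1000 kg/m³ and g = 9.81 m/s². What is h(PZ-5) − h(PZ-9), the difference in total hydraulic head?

Pressure head at PZ-5: ψ = P/(ρg) = 382.3×1000 / (1000 × 9.81) = 38.97 m.
Total head at PZ-5: h = z + ψ = 821.35 + 38.97 = 860.32 m.
Total head at PZ-9: h = 852.70 m (water level in the piezometer is the total head).
Head difference: h(PZ-5) − h(PZ-9) = 860.32 − 852.70 = 7.62 m.

Δh ≈ 7.62 m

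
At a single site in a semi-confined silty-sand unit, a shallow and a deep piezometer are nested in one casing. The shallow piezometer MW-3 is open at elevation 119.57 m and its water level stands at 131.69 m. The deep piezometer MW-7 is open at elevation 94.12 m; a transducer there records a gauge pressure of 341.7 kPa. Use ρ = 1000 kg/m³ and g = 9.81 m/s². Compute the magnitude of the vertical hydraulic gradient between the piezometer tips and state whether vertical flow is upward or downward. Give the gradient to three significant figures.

|i_v| ≈ 0.108; vertical flow is downward

Total head at MW-3: h = 131.69 m (water level in the standpipe).
Pressure head at MW-7: ψ = P/(ρg) = 341.7×1000 / (1000 × 9.81) = 34.83 m.
Total head at MW-7: h = z + ψ = 94.12 + 34.83 = 128.95 m.
Δh = h(MW-3) − h(MW-7) = 131.69 − 128.95 = 2.74 m.
Vertical separation Δz = 119.57 − 94.12 = 25.45 m.
|i_v| = |Δh| / Δz = 2.74 / 25.45 = 0.108.
Head is higher in the shallow piezometer, so vertical flow is downward (recharge condition).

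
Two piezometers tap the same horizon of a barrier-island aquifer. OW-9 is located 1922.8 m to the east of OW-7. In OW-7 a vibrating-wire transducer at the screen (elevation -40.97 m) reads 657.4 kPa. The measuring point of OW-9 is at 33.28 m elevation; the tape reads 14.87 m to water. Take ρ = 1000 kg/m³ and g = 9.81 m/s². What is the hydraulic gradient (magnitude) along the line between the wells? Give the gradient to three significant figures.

Pressure head at OW-7: ψ = P/(ρg) = 657.4×1000 / (1000 × 9.81) = 67.01 m.
Total head at OW-7: h = z + ψ = -40.97 + 67.01 = 26.04 m.
Total head at OW-9: h = 33.28 − 14.87 = 18.41 m.
Head difference: h(OW-7) − h(OW-9) = 26.04 − 18.41 = 7.63 m.
Hydraulic gradient: i = |Δh| / L = 7.63 / 1922.8 = 0.00397.

i ≈ 0.00397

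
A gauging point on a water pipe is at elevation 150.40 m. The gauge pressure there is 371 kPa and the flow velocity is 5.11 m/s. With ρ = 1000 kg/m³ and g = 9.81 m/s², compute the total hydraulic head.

h ≈ 189.55 m

Pressure head ψ = P/(ρg) = 371×1000 / (1000 × 9.81) = 37.82 m.
Velocity head = v²/(2g) = 5.11² / (2 × 9.81) = 1.331 m.
h = z + ψ + v²/(2g) = 150.40 + 37.82 + 1.331 = 189.55 m.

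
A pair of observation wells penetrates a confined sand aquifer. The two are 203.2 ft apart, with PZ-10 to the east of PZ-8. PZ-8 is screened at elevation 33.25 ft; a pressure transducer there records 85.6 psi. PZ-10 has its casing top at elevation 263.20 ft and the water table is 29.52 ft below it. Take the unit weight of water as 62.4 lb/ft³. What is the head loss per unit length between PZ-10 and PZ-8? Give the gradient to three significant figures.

i ≈ 0.0142 ft/ft

Pressure head at PZ-8: ψ = 144·P/γ = 144 × 85.6 / 62.4 = 197.54 ft.
Total head at PZ-8: h = z + ψ = 33.25 + 197.54 = 230.79 ft.
Total head at PZ-10: h = 263.20 − 29.52 = 233.68 ft.
Head difference: h(PZ-8) − h(PZ-10) = 230.79 − 233.68 = -2.89 ft.
Hydraulic gradient: i = |Δh| / L = 2.89 / 203.2 = 0.0142.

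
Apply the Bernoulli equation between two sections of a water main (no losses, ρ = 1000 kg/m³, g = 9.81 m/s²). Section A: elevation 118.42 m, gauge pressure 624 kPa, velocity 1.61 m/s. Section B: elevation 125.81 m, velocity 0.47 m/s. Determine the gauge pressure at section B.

Pressure head at A: ψ₁ = P₁/(ρg) = 624×1000 / (1000 × 9.81) = 63.61 m.
Velocity heads: v₁²/2g = 1.61²/19.62 = 0.132 m; v₂²/2g = 0.47²/19.62 = 0.011 m.
Total head H = z₁ + ψ₁ + v₁²/2g = 118.42 + 63.61 + 0.132 = 182.16 m.
ψ₂ = H − z₂ − v₂²/2g = 182.16 − 125.81 − 0.011 = 56.34 m.
P₂ = ρgψ₂ = 1000 × 9.81 × 56.34 ≈ 553 kPa.

P₂ ≈ 553 kPa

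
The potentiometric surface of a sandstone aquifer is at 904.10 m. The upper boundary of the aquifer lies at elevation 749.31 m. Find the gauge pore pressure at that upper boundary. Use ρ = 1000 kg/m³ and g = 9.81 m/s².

Pressure head at the aquifer top: ψ = h − z = 904.10 − 749.31 = 154.79 m.
P = ρgψ = 1000 × 9.81 × 154.79 = 1518490 Pa ≈ 1520 kPa.

P ≈ 1520 kPa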